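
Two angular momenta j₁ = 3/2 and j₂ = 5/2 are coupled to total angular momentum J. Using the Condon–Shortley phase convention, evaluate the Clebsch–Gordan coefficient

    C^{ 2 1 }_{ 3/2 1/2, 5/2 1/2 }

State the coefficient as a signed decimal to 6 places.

-0.545545

j₁+j₂−J=2  J+j₁−j₂=1  J−j₁+j₂=3  j₁+j₂+J+1=7
(j₁±m₁, j₂±m₂, J±M) = (2,1,3,2,3,1)
P² = 12/7
sum k=0..1:
  [0] +1/12 = 1/12
  [1] −1/2 = -1/2
S = -5/12
C² = P²·S² = 25/84 ; C = -0.545545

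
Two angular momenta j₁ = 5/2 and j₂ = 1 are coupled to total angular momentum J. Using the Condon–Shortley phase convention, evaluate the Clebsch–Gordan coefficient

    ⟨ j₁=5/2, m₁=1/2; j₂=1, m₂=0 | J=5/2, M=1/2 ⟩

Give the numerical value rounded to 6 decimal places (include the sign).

triangle: 1!*4!*1!/7! = 24/5040
(j±m)!: 3!*2!*1!*1!*3!*2! = 144
prefactor² = (2J+1)*Δ*N² = 144/35
  k=0: +1/(0!*1!*2!*1!*2!*0!) = 1/4
  k=1: −1/(1!*0!*1!*0!*3!*1!) = -1/6
Σ = 1/12  ⇒  CG² = 144/35*1/12² = 1/35
CG = +√(1/35) = +0.169031

+0.169031  (= +√(1/35))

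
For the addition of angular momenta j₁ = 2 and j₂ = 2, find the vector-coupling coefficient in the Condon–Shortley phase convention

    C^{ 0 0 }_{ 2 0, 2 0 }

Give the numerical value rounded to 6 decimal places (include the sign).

+0.447214  (= +√(1/5))

√[1·4!0!0!/5! · 2!2!2!2!0!0!] = √(16/5)
  +(−1)^2/∏(2,2,0,0,0,0)! = 1/4  (running 1/4)
⟨..|..⟩ = √(16/5)·(1/4) = +0.447214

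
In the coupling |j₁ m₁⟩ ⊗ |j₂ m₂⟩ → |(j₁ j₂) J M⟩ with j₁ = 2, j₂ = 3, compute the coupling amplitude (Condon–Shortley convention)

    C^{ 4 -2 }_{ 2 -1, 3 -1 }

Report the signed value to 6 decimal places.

√[9·1!3!5!/10! · 1!3!2!4!2!6!] = √(5184/7)
  +(−1)^0/∏(0,1,3,2,0,3)! = 1/72  (running 1/72)
  +(−1)^1/∏(1,0,2,1,1,4)! = -1/48  (running -1/144)
⟨..|..⟩ = √(5184/7)·(-1/144) = -0.188982

−√(1/28) = -0.188982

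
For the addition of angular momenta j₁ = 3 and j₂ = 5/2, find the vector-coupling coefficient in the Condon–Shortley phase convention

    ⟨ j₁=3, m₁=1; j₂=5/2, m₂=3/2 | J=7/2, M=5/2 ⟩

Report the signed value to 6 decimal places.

triangle: 2!*4!*3!/10! = 288/3628800
(j±m)!: 4!*2!*4!*1!*6!*1! = 829440
prefactor² = (2J+1)*Δ*N² = 18432/35
  k=1: −1/(1!*1!*1!*3!*3!*0!) = -1/36
  k=2: +1/(2!*0!*0!*2!*4!*1!) = 1/96
Σ = -5/288  ⇒  CG² = 18432/35*(-5/288)² = 10/63
CG = −√(10/63) = -0.398410

−√(10/63) ≈ -0.398410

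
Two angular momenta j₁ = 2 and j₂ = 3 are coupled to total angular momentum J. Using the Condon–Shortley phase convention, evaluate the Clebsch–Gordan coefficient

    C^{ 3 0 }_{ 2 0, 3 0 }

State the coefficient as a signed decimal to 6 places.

−√(4/15) ≈ -0.516398

√[7·2!2!4!/9! · 2!2!3!3!3!3!] = √(48/5)
  +(−1)^0/∏(0,2,2,3,0,1)! = 1/24  (running 1/24)
  +(−1)^1/∏(1,1,1,2,1,2)! = -1/4  (running -5/24)
  +(−1)^2/∏(2,0,0,1,2,3)! = 1/24  (running -1/6)
⟨..|..⟩ = √(48/5)·(-1/6) = -0.516398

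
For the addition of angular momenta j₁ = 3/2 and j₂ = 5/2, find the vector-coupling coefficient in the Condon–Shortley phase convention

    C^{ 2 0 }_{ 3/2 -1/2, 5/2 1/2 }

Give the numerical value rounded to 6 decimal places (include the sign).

−√(1/14) = -0.267261

√[5·2!1!3!/7! · 1!2!3!2!2!2!] = √(8/7)
  +(−1)^1/∏(1,1,1,2,0,1)! = -1/2  (running -1/2)
  +(−1)^2/∏(2,0,0,1,1,2)! = 1/4  (running -1/4)
⟨..|..⟩ = √(8/7)·(-1/4) = -0.267261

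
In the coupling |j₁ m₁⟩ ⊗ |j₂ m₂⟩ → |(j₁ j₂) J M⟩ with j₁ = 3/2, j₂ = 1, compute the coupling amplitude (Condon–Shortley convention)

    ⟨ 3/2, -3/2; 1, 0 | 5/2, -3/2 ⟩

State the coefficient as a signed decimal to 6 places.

triangle: 0!*3!*2!/6! = 12/720
(j±m)!: 0!*3!*1!*1!*1!*4! = 144
prefactor² = (2J+1)*Δ*N² = 72/5
  k=0: +1/(0!*0!*3!*1!*0!*1!) = 1/6
Σ = 1/6  ⇒  CG² = 72/5*1/6² = 2/5
CG = +√(2/5) = +0.632456

+√(2/5) ≈ +0.632456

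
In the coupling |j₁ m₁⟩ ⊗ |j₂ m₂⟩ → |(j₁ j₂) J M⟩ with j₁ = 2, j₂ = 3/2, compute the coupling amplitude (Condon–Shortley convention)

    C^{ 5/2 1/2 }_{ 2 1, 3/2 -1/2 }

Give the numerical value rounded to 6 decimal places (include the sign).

+0.597614  (= +√(5/14))

√[6·1!3!2!/7! · 3!1!1!2!3!2!] = √(72/35)
  +(−1)^0/∏(0,1,1,1,2,1)! = 1/2  (running 1/2)
  +(−1)^1/∏(1,0,0,0,3,2)! = -1/12  (running 5/12)
⟨..|..⟩ = √(72/35)·(5/12) = +0.597614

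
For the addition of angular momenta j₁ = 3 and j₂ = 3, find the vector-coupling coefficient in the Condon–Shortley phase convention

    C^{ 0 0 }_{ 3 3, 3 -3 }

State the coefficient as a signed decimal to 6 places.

j₁+j₂−J=6  J+j₁−j₂=0  J−j₁+j₂=0  j₁+j₂+J+1=7
(j₁±m₁, j₂±m₂, J±M) = (6,0,0,6,0,0)
P² = 518400/7
sum k=0..0:
  [0] +1/720 = 1/720
S = 1/720
C² = P²·S² = 1/7 ; C = +0.377964

+0.377964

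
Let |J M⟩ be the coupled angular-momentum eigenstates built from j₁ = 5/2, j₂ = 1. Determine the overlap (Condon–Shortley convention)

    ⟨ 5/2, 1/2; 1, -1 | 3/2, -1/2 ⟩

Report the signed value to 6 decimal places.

+0.447214  (= +√(1/5))

j₁+j₂−J=2  J+j₁−j₂=3  J−j₁+j₂=0  j₁+j₂+J+1=6
(j₁±m₁, j₂±m₂, J±M) = (3,2,0,2,1,2)
P² = 16/5
sum k=0..0:
  [0] +1/4 = 1/4
S = 1/4
C² = P²·S² = 1/5 ; C = +0.447214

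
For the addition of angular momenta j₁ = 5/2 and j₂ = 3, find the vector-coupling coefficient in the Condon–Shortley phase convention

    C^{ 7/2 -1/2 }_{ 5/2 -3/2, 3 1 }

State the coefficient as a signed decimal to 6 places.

+0.356348

triangle: 2!*3!*4!/10! = 288/3628800
(j±m)!: 1!*4!*4!*2!*3!*4! = 165888
prefactor² = (2J+1)*Δ*N² = 18432/175
  k=1: −1/(1!*1!*3!*3!*0!*1!) = -1/36
  k=2: +1/(2!*0!*2!*2!*1!*2!) = 1/16
Σ = 5/144  ⇒  CG² = 18432/175*5/144² = 8/63
CG = +√(8/63) = +0.356348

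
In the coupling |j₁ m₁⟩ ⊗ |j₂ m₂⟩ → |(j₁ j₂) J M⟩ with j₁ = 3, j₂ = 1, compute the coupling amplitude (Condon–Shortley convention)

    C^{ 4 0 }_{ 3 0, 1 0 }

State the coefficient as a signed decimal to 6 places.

+0.755929

triangle: 0!×6!×2!/9! = 1440/362880
(j±m)!: 3!×3!×1!×1!×4!×4! = 20736
prefactor² = (2J+1)×Δ×N² = 5184/7
  k=0: +1/(0!×0!×3!×1!×3!×1!) = 1/36
Σ = 1/36  ⇒  CG² = 5184/7×1/36² = 4/7
CG = +√(4/7) = +0.755929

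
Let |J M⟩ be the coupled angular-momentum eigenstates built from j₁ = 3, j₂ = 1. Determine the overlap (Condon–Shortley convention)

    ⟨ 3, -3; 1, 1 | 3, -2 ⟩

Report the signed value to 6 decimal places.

√[7·1!5!1!/8! · 0!6!2!0!1!5!] = √(3600)
  +(−1)^1/∏(1,0,5,1,0,0)! = -1/120  (running -1/120)
⟨..|..⟩ = √(3600)·(-1/120) = -0.500000

−√(1/4) = -0.500000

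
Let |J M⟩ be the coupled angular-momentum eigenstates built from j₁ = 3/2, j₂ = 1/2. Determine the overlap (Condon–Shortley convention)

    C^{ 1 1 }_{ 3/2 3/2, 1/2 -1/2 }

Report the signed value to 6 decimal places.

triangle: 1!·2!·0!/4! = 2/24
(j±m)!: 3!·0!·0!·1!·2!·0! = 12
prefactor² = (2J+1)·Δ·N² = 3
  k=0: +1/(0!·1!·0!·0!·2!·0!) = 1/2
Σ = 1/2  ⇒  CG² = 3·1/2² = 3/4
CG = +√(3/4) = +0.866025

+√(3/4) ≈ +0.866025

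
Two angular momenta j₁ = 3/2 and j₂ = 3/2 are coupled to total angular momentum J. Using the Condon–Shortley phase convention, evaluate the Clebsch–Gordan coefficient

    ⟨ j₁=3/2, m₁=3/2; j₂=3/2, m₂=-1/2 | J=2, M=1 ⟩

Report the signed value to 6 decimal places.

+0.707107  (= +√(1/2))

triangle: 1!×2!×2!/6! = 4/720
(j±m)!: 3!×0!×1!×2!×3!×1! = 72
prefactor² = (2J+1)×Δ×N² = 2
  k=0: +1/(0!×1!×0!×1!×2!×1!) = 1/2
Σ = 1/2  ⇒  CG² = 2×1/2² = 1/2
CG = +√(1/2) = +0.707107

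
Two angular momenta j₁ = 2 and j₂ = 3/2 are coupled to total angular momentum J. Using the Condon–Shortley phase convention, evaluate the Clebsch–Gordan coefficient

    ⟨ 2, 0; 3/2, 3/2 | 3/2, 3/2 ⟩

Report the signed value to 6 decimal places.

√[4·2!2!1!/6! · 2!2!3!0!3!0!] = √(16/5)
  +(−1)^2/∏(2,0,0,1,2,0)! = 1/4  (running 1/4)
⟨..|..⟩ = √(16/5)·(1/4) = +0.447214

+√(1/5) = +0.447214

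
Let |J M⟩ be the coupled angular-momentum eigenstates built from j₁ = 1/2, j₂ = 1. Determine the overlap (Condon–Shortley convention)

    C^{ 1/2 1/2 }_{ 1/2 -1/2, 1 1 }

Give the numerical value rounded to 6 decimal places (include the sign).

j₁+j₂−J=1  J+j₁−j₂=0  J−j₁+j₂=1  j₁+j₂+J+1=3
(j₁±m₁, j₂±m₂, J±M) = (0,1,2,0,1,0)
P² = 2/3
sum k=1..1:
  [1] −1/1 = -1
S = -1
C² = P²·S² = 2/3 ; C = -0.816497

-0.816497  (= −√(2/3))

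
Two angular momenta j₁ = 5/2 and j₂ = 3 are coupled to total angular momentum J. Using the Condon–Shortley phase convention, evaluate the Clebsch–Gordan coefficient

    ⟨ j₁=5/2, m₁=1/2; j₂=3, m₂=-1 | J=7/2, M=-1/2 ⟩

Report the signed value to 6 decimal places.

-0.125988

√[8·2!3!4!/10! · 3!2!2!4!3!4!] = √(9216/175)
  +(−1)^0/∏(0,2,2,2,1,2)! = 1/16  (running 1/16)
  +(−1)^1/∏(1,1,1,1,2,3)! = -1/12  (running -1/48)
  +(−1)^2/∏(2,0,0,0,3,4)! = 1/288  (running -5/288)
⟨..|..⟩ = √(9216/175)·(-5/288) = -0.125988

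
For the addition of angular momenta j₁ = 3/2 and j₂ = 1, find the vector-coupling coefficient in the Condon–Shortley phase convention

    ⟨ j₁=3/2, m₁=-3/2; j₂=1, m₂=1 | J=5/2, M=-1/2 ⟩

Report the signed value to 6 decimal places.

j₁+j₂−J=0  J+j₁−j₂=3  J−j₁+j₂=2  j₁+j₂+J+1=6
(j₁±m₁, j₂±m₂, J±M) = (0,3,2,0,2,3)
P² = 72/5
sum k=0..0:
  [0] +1/12 = 1/12
S = 1/12
C² = P²·S² = 1/10 ; C = +0.316228

+0.316228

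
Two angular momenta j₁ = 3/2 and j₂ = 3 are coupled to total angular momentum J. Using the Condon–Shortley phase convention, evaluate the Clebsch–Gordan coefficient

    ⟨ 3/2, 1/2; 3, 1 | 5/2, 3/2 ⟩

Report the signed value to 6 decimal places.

j₁+j₂−J=2  J+j₁−j₂=1  J−j₁+j₂=4  j₁+j₂+J+1=8
(j₁±m₁, j₂±m₂, J±M) = (2,1,4,2,4,1)
P² = 576/35
sum k=0..1:
  [0] +1/48 = 1/48
  [1] −1/6 = -1/6
S = -7/48
C² = P²·S² = 7/20 ; C = -0.591608

−√(7/20) = -0.591608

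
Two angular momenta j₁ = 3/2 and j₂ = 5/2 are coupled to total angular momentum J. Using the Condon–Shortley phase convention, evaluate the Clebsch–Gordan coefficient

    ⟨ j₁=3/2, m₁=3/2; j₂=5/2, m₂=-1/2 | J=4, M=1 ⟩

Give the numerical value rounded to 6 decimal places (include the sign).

√[9·0!3!5!/9! · 3!0!2!3!5!3!] = √(6480/7)
  +(−1)^0/∏(0,0,0,2,3,3)! = 1/72  (running 1/72)
⟨..|..⟩ = √(6480/7)·(1/72) = +0.422577

+√(5/28) ≈ +0.422577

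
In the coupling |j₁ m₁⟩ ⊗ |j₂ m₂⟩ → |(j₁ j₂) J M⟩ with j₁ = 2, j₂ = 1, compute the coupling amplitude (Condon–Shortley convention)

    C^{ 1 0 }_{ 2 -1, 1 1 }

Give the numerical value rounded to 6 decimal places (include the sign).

+√(3/10) = +0.547723

triangle: 2!*2!*0!/5! = 4/120
(j±m)!: 1!*3!*2!*0!*1!*1! = 12
prefactor² = (2J+1)*Δ*N² = 6/5
  k=2: +1/(2!*0!*1!*0!*1!*0!) = 1/2
Σ = 1/2  ⇒  CG² = 6/5*1/2² = 3/10
CG = +√(3/10) = +0.547723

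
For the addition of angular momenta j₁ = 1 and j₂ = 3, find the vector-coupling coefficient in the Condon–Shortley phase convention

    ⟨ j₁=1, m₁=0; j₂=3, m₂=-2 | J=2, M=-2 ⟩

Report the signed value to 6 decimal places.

−√(5/21) = -0.487950

j₁+j₂−J=2  J+j₁−j₂=0  J−j₁+j₂=4  j₁+j₂+J+1=7
(j₁±m₁, j₂±m₂, J±M) = (1,1,1,5,0,4)
P² = 960/7
sum k=1..1:
  [1] −1/24 = -1/24
S = -1/24
C² = P²·S² = 5/21 ; C = -0.487950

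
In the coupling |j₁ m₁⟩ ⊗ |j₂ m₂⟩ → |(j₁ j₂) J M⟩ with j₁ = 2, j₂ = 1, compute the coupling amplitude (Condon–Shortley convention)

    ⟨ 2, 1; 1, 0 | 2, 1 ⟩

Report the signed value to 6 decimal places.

+√(1/6) = +0.408248

j₁+j₂−J=1  J+j₁−j₂=3  J−j₁+j₂=1  j₁+j₂+J+1=6
(j₁±m₁, j₂±m₂, J±M) = (3,1,1,1,3,1)
P² = 3/2
sum k=0..1:
  [0] +1/2 = 1/2
  [1] −1/6 = -1/6
S = 1/3
C² = P²·S² = 1/6 ; C = +0.408248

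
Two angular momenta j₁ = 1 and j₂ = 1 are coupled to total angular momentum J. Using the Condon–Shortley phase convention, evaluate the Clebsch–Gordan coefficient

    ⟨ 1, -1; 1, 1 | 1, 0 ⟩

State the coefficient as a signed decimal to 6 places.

-0.707107

√[3·1!1!1!/4! · 0!2!2!0!1!1!] = √(1/2)
  +(−1)^1/∏(1,0,1,1,0,0)! = -1  (running -1)
⟨..|..⟩ = √(1/2)·(-1) = -0.707107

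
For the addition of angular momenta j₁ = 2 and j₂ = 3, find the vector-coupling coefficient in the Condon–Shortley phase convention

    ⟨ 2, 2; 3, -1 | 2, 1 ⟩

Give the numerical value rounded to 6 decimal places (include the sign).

√[5·3!1!3!/8! · 4!0!2!4!3!1!] = √(216/7)
  +(−1)^0/∏(0,3,0,2,1,1)! = 1/12  (running 1/12)
⟨..|..⟩ = √(216/7)·(1/12) = +0.462910

+√(3/14) = +0.462910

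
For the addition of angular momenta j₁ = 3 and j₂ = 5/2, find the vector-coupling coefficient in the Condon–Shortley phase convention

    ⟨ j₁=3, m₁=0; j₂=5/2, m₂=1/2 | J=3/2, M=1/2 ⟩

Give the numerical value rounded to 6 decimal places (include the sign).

triangle: 4!×2!×1!/8! = 48/40320
(j±m)!: 3!×3!×3!×2!×2!×1! = 864
prefactor² = (2J+1)×Δ×N² = 144/35
  k=2: +1/(2!×2!×1!×1!×1!×0!) = 1/4
  k=3: −1/(3!×1!×0!×0!×2!×1!) = -1/12
Σ = 1/6  ⇒  CG² = 144/35×1/6² = 4/35
CG = +√(4/35) = +0.338062

+√(4/35) ≈ +0.338062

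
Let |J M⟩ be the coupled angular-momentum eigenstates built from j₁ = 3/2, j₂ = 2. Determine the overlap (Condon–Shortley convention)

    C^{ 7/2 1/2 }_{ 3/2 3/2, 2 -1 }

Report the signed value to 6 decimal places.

triangle: 0!·3!·4!/8! = 144/40320
(j±m)!: 3!·0!·1!·3!·4!·3! = 5184
prefactor² = (2J+1)·Δ·N² = 5184/35
  k=0: +1/(0!·0!·0!·1!·3!·3!) = 1/36
Σ = 1/36  ⇒  CG² = 5184/35·1/36² = 4/35
CG = +√(4/35) = +0.338062

+0.338062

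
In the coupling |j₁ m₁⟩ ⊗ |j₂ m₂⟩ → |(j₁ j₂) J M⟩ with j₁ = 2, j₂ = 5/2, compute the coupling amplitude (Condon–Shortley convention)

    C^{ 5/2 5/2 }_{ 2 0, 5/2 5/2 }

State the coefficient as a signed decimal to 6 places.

+0.597614  (= +√(5/14))

j₁+j₂−J=2  J+j₁−j₂=2  J−j₁+j₂=3  j₁+j₂+J+1=8
(j₁±m₁, j₂±m₂, J±M) = (2,2,5,0,5,0)
P² = 1440/7
sum k=2..2:
  [2] +1/24 = 1/24
S = 1/24
C² = P²·S² = 5/14 ; C = +0.597614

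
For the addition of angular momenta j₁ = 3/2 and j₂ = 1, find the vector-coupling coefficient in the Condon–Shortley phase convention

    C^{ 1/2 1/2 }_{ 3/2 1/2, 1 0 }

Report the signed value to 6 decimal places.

√[2·2!1!0!/4! · 2!1!1!1!1!0!] = √(1/3)
  +(−1)^1/∏(1,1,0,0,1,0)! = -1  (running -1)
⟨..|..⟩ = √(1/3)·(-1) = -0.577350

−√(1/3) = -0.577350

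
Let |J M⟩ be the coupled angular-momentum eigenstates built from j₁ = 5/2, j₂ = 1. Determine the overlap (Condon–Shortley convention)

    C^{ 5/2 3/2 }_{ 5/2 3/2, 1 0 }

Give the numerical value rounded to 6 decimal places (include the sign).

√[6·1!4!1!/7! · 4!1!1!1!4!1!] = √(576/35)
  +(−1)^0/∏(0,1,1,1,3,0)! = 1/6  (running 1/6)
  +(−1)^1/∏(1,0,0,0,4,1)! = -1/24  (running 1/8)
⟨..|..⟩ = √(576/35)·(1/8) = +0.507093

+√(9/35) ≈ +0.507093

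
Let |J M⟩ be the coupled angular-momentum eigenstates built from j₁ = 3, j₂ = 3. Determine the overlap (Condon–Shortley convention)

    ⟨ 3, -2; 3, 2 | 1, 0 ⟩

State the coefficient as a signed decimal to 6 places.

+√(1/7) ≈ +0.377964

√[3·5!1!1!/8! · 1!5!5!1!1!1!] = √(900/7)
  +(−1)^4/∏(4,1,1,1,0,0)! = 1/24  (running 1/24)
  +(−1)^5/∏(5,0,0,0,1,1)! = -1/120  (running 1/30)
⟨..|..⟩ = √(900/7)·(1/30) = +0.377964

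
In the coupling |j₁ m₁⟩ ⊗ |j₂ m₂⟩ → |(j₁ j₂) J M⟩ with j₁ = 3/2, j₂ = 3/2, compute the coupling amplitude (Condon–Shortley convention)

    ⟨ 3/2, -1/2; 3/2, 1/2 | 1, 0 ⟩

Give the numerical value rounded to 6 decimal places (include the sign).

j₁+j₂−J=2  J+j₁−j₂=1  J−j₁+j₂=1  j₁+j₂+J+1=5
(j₁±m₁, j₂±m₂, J±M) = (1,2,2,1,1,1)
P² = 1/5
sum k=1..2:
  [1] −1/1 = -1
  [2] +1/2 = 1/2
S = -1/2
C² = P²·S² = 1/20 ; C = -0.223607

−√(1/20) = -0.223607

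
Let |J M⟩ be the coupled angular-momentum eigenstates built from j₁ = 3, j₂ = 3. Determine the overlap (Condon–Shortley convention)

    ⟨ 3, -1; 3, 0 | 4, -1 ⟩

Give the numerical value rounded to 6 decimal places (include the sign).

-0.312094

triangle: 2!×4!×4!/11! = 1152/39916800
(j±m)!: 2!×4!×3!×3!×3!×5! = 1244160
prefactor² = (2J+1)×Δ×N² = 124416/385
  k=0: +1/(0!×2!×4!×3!×0!×1!) = 1/288
  k=1: −1/(1!×1!×3!×2!×1!×2!) = -1/24
  k=2: +1/(2!×0!×2!×1!×2!×3!) = 1/48
Σ = -5/288  ⇒  CG² = 124416/385×(-5/288)² = 15/154
CG = −√(15/154) = -0.312094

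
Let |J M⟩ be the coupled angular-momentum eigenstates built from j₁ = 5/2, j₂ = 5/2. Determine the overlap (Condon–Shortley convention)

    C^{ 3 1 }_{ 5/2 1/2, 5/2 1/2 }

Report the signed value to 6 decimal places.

−√(4/15) ≈ -0.516398

triangle: 2!*3!*3!/9! = 72/362880
(j±m)!: 3!*2!*3!*2!*4!*2! = 6912
prefactor² = (2J+1)*Δ*N² = 48/5
  k=0: +1/(0!*2!*2!*3!*1!*0!) = 1/24
  k=1: −1/(1!*1!*1!*2!*2!*1!) = -1/4
  k=2: +1/(2!*0!*0!*1!*3!*2!) = 1/24
Σ = -1/6  ⇒  CG² = 48/5*(-1/6)² = 4/15
CG = −√(4/15) = -0.516398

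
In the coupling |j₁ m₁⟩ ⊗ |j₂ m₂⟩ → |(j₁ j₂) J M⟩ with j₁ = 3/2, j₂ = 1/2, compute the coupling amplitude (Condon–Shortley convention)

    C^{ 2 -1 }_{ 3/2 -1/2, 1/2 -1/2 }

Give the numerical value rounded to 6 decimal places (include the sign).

triangle: 0!×3!×1!/5! = 6/120
(j±m)!: 1!×2!×0!×1!×1!×3! = 12
prefactor² = (2J+1)×Δ×N² = 3
  k=0: +1/(0!×0!×2!×0!×1!×1!) = 1/2
Σ = 1/2  ⇒  CG² = 3×1/2² = 3/4
CG = +√(3/4) = +0.866025

+√(3/4) = +0.866025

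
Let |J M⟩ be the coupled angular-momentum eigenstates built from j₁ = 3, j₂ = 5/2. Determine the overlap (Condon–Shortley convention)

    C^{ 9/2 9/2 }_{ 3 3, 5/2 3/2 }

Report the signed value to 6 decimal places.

+0.738549  (= +√(6/11))

j₁+j₂−J=1  J+j₁−j₂=5  J−j₁+j₂=4  j₁+j₂+J+1=11
(j₁±m₁, j₂±m₂, J±M) = (6,0,4,1,9,0)
P² = 49766400/11
sum k=0..0:
  [0] +1/2880 = 1/2880
S = 1/2880
C² = P²·S² = 6/11 ; C = +0.738549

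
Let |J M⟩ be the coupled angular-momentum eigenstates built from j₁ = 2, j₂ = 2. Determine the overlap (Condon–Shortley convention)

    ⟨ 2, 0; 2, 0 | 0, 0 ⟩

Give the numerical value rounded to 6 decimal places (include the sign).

j₁+j₂−J=4  J+j₁−j₂=0  J−j₁+j₂=0  j₁+j₂+J+1=5
(j₁±m₁, j₂±m₂, J±M) = (2,2,2,2,0,0)
P² = 16/5
sum k=2..2:
  [2] +1/4 = 1/4
S = 1/4
C² = P²·S² = 1/5 ; C = +0.447214

+0.447214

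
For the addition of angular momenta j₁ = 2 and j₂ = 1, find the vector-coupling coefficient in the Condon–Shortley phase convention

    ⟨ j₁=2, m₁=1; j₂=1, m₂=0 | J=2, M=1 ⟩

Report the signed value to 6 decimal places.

√[5·1!3!1!/6! · 3!1!1!1!3!1!] = √(3/2)
  +(−1)^0/∏(0,1,1,1,2,0)! = 1/2  (running 1/2)
  +(−1)^1/∏(1,0,0,0,3,1)! = -1/6  (running 1/3)
⟨..|..⟩ = √(3/2)·(1/3) = +0.408248

+0.408248  (= +√(1/6))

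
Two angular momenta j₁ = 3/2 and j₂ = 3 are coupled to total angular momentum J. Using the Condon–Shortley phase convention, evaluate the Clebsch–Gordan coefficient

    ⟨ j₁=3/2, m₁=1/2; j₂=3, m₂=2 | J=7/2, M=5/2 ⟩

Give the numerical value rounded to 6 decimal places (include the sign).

√[8·1!2!5!/9! · 2!1!5!1!6!1!] = √(6400/7)
  +(−1)^0/∏(0,1,1,5,1,0)! = 1/120  (running 1/120)
  +(−1)^1/∏(1,0,0,4,2,1)! = -1/48  (running -1/80)
⟨..|..⟩ = √(6400/7)·(-1/80) = -0.377964

-0.377964  (= −√(1/7))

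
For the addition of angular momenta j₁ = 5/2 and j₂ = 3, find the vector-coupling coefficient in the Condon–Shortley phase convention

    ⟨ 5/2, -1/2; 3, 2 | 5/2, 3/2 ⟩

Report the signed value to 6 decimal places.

+0.267261  (= +√(1/14))

j₁+j₂−J=3  J+j₁−j₂=2  J−j₁+j₂=3  j₁+j₂+J+1=9
(j₁±m₁, j₂±m₂, J±M) = (2,3,5,1,4,1)
P² = 288/7
sum k=2..3:
  [2] +1/12 = 1/12
  [3] −1/24 = -1/24
S = 1/24
C² = P²·S² = 1/14 ; C = +0.267261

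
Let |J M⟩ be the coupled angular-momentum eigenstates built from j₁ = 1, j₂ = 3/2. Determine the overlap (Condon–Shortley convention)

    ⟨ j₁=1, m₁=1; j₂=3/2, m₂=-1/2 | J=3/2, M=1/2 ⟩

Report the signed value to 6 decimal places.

+0.730297  (= +√(8/15))

triangle: 1!·1!·2!/5! = 2/120
(j±m)!: 2!·0!·1!·2!·2!·1! = 8
prefactor² = (2J+1)·Δ·N² = 8/15
  k=0: +1/(0!·1!·0!·1!·1!·1!) = 1
Σ = 1  ⇒  CG² = 8/15·1² = 8/15
CG = +√(8/15) = +0.730297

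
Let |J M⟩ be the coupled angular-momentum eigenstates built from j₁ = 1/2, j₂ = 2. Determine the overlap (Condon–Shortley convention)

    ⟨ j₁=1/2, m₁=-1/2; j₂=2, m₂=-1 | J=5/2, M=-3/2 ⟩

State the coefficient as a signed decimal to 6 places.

triangle: 0!·1!·4!/6! = 24/720
(j±m)!: 0!·1!·1!·3!·1!·4! = 144
prefactor² = (2J+1)·Δ·N² = 144/5
  k=0: +1/(0!·0!·1!·1!·0!·3!) = 1/6
Σ = 1/6  ⇒  CG² = 144/5·1/6² = 4/5
CG = +√(4/5) = +0.894427

+√(4/5) ≈ +0.894427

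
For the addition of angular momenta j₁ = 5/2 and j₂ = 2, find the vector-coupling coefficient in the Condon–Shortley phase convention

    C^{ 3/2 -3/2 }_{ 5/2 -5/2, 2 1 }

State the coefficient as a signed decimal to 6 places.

−√(2/7) = -0.534522

√[4·3!2!1!/7! · 0!5!3!1!0!3!] = √(288/7)
  +(−1)^3/∏(3,0,2,0,0,1)! = -1/12  (running -1/12)
⟨..|..⟩ = √(288/7)·(-1/12) = -0.534522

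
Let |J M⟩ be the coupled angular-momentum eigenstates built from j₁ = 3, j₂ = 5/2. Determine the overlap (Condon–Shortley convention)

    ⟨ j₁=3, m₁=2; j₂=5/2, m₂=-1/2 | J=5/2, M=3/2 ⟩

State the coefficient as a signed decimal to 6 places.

√[6·3!3!2!/9! · 5!1!2!3!4!1!] = √(288/7)
  +(−1)^0/∏(0,3,1,2,2,0)! = 1/24  (running 1/24)
  +(−1)^1/∏(1,2,0,1,3,1)! = -1/12  (running -1/24)
⟨..|..⟩ = √(288/7)·(-1/24) = -0.267261

-0.267261  (= −√(1/14))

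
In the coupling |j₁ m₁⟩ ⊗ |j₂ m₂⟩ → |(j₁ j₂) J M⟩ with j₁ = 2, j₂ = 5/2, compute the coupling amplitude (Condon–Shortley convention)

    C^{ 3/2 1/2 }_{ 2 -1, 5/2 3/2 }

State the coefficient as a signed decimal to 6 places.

+√(2/105) = +0.138013

√[4·3!1!2!/7! · 1!3!4!1!2!1!] = √(96/35)
  +(−1)^2/∏(2,1,1,2,0,0)! = 1/4  (running 1/4)
  +(−1)^3/∏(3,0,0,1,1,1)! = -1/6  (running 1/12)
⟨..|..⟩ = √(96/35)·(1/12) = +0.138013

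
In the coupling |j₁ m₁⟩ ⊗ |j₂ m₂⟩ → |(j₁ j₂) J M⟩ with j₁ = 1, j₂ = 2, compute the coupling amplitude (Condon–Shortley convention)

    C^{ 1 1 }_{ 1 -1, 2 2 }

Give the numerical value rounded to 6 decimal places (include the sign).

√[3·2!0!2!/5! · 0!2!4!0!2!0!] = √(48/5)
  +(−1)^2/∏(2,0,0,2,0,0)! = 1/4  (running 1/4)
⟨..|..⟩ = √(48/5)·(1/4) = +0.774597

+0.774597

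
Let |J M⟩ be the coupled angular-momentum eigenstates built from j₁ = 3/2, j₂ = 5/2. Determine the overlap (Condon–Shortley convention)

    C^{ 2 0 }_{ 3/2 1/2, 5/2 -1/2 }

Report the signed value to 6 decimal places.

−√(1/14) ≈ -0.267261

triangle: 2!×1!×3!/7! = 12/5040
(j±m)!: 2!×1!×2!×3!×2!×2! = 96
prefactor² = (2J+1)×Δ×N² = 8/7
  k=0: +1/(0!×2!×1!×2!×0!×1!) = 1/4
  k=1: −1/(1!×1!×0!×1!×1!×2!) = -1/2
Σ = -1/4  ⇒  CG² = 8/7×(-1/4)² = 1/14
CG = −√(1/14) = -0.267261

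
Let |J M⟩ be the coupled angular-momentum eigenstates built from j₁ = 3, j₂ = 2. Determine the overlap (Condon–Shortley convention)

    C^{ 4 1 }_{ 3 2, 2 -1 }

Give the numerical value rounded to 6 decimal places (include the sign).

+√(7/20) = +0.591608

triangle: 1!*5!*3!/10! = 720/3628800
(j±m)!: 5!*1!*1!*3!*5!*3! = 518400
prefactor² = (2J+1)*Δ*N² = 6480/7
  k=0: +1/(0!*1!*1!*1!*4!*2!) = 1/48
  k=1: −1/(1!*0!*0!*0!*5!*3!) = -1/720
Σ = 7/360  ⇒  CG² = 6480/7*7/360² = 7/20
CG = +√(7/20) = +0.591608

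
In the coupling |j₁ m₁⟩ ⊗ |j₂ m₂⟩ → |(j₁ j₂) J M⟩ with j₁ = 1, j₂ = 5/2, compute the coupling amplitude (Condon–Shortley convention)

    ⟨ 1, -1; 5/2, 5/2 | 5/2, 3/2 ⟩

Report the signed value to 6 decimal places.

−√(2/7) ≈ -0.534522

j₁+j₂−J=1  J+j₁−j₂=1  J−j₁+j₂=4  j₁+j₂+J+1=7
(j₁±m₁, j₂±m₂, J±M) = (0,2,5,0,4,1)
P² = 1152/7
sum k=1..1:
  [1] −1/24 = -1/24
S = -1/24
C² = P²·S² = 2/7 ; C = -0.534522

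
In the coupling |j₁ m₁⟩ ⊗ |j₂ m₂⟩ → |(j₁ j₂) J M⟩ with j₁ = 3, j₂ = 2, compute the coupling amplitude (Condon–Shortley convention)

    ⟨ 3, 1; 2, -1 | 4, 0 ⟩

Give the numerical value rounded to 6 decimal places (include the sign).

triangle: 1!*5!*3!/10! = 720/3628800
(j±m)!: 4!*2!*1!*3!*4!*4! = 165888
prefactor² = (2J+1)*Δ*N² = 10368/35
  k=0: +1/(0!*1!*2!*1!*3!*2!) = 1/24
  k=1: −1/(1!*0!*1!*0!*4!*3!) = -1/144
Σ = 5/144  ⇒  CG² = 10368/35*5/144² = 5/14
CG = +√(5/14) = +0.597614

+√(5/14) = +0.597614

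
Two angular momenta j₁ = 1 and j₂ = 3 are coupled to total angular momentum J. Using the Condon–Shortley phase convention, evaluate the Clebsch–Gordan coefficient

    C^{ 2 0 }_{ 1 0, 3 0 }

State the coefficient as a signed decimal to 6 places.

−√(3/7) ≈ -0.654654

triangle: 2!×0!×4!/7! = 48/5040
(j±m)!: 1!×1!×3!×3!×2!×2! = 144
prefactor² = (2J+1)×Δ×N² = 48/7
  k=1: −1/(1!×1!×0!×2!×0!×2!) = -1/4
Σ = -1/4  ⇒  CG² = 48/7×(-1/4)² = 3/7
CG = −√(3/7) = -0.654654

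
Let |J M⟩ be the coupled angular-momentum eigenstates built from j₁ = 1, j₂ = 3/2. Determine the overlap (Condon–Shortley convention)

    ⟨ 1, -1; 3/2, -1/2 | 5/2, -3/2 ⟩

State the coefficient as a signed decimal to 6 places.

√[6·0!2!3!/6! · 0!2!1!2!1!4!] = √(48/5)
  +(−1)^0/∏(0,0,2,1,0,2)! = 1/4  (running 1/4)
⟨..|..⟩ = √(48/5)·(1/4) = +0.774597

+0.774597  (= +√(3/5))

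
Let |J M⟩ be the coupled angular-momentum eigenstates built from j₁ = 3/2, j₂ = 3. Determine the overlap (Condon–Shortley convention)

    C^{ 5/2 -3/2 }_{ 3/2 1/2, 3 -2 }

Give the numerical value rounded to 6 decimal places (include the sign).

+0.267261  (= +√(1/14))

√[6·2!1!4!/8! · 2!1!1!5!1!4!] = √(288/7)
  +(−1)^0/∏(0,2,1,1,0,3)! = 1/12  (running 1/12)
  +(−1)^1/∏(1,1,0,0,1,4)! = -1/24  (running 1/24)
⟨..|..⟩ = √(288/7)·(1/24) = +0.267261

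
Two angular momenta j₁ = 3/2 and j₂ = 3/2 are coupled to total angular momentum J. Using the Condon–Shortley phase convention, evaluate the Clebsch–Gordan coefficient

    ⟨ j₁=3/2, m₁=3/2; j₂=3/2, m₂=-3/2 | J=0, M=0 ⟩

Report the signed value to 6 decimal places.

j₁+j₂−J=3  J+j₁−j₂=0  J−j₁+j₂=0  j₁+j₂+J+1=4
(j₁±m₁, j₂±m₂, J±M) = (3,0,0,3,0,0)
P² = 9
sum k=0..0:
  [0] +1/6 = 1/6
S = 1/6
C² = P²·S² = 1/4 ; C = +0.500000

+√(1/4) ≈ +0.500000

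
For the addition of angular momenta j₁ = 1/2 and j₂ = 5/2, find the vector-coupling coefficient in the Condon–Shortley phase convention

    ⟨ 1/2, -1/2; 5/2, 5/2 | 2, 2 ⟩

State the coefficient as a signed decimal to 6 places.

j₁+j₂−J=1  J+j₁−j₂=0  J−j₁+j₂=4  j₁+j₂+J+1=6
(j₁±m₁, j₂±m₂, J±M) = (0,1,5,0,4,0)
P² = 480
sum k=1..1:
  [1] −1/24 = -1/24
S = -1/24
C² = P²·S² = 5/6 ; C = -0.912871

-0.912871  (= −√(5/6))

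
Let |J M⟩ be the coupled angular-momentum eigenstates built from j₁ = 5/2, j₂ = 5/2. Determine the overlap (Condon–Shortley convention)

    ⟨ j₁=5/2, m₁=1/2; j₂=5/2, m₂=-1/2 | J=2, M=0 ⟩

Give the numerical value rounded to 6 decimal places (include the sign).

j₁+j₂−J=3  J+j₁−j₂=2  J−j₁+j₂=2  j₁+j₂+J+1=8
(j₁±m₁, j₂±m₂, J±M) = (3,2,2,3,2,2)
P² = 12/7
sum k=0..2:
  [0] +1/24 = 1/24
  [1] −1/2 = -1/2
  [2] +1/8 = 1/8
S = -1/3
C² = P²·S² = 4/21 ; C = -0.436436

−√(4/21) = -0.436436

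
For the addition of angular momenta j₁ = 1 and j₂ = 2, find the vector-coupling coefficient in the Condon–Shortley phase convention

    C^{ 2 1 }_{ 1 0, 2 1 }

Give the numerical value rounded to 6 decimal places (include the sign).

-0.408248

j₁+j₂−J=1  J+j₁−j₂=1  J−j₁+j₂=3  j₁+j₂+J+1=6
(j₁±m₁, j₂±m₂, J±M) = (1,1,3,1,3,1)
P² = 3/2
sum k=0..1:
  [0] +1/6 = 1/6
  [1] −1/2 = -1/2
S = -1/3
C² = P²·S² = 1/6 ; C = -0.408248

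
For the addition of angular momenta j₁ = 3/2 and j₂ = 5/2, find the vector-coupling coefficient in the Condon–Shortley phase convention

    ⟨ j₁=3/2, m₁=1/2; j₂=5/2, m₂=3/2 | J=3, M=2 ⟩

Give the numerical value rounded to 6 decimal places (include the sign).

√[7·1!2!4!/8! · 2!1!4!1!5!1!] = √(48)
  +(−1)^0/∏(0,1,1,4,1,0)! = 1/24  (running 1/24)
  +(−1)^1/∏(1,0,0,3,2,1)! = -1/12  (running -1/24)
⟨..|..⟩ = √(48)·(-1/24) = -0.288675

-0.288675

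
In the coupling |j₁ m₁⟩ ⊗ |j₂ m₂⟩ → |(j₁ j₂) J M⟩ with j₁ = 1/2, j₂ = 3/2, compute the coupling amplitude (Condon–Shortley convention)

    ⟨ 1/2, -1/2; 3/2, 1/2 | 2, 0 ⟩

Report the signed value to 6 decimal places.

+√(1/2) = +0.707107

√[5·0!1!3!/5! · 0!1!2!1!2!2!] = √(2)
  +(−1)^0/∏(0,0,1,2,0,1)! = 1/2  (running 1/2)
⟨..|..⟩ = √(2)·(1/2) = +0.707107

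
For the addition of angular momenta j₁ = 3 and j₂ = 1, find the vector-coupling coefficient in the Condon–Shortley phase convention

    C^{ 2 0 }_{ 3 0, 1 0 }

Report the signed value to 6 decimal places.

√[5·2!4!0!/7! · 3!3!1!1!2!2!] = √(48/7)
  +(−1)^1/∏(1,1,2,0,2,0)! = -1/4  (running -1/4)
⟨..|..⟩ = √(48/7)·(-1/4) = -0.654654

−√(3/7) = -0.654654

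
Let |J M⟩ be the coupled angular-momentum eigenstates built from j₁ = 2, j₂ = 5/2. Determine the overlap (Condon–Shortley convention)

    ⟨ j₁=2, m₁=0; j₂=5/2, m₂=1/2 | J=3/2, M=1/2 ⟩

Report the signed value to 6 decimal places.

j₁+j₂−J=3  J+j₁−j₂=1  J−j₁+j₂=2  j₁+j₂+J+1=7
(j₁±m₁, j₂±m₂, J±M) = (2,2,3,2,2,1)
P² = 32/35
sum k=1..2:
  [1] −1/4 = -1/4
  [2] +1/2 = 1/2
S = 1/4
C² = P²·S² = 2/35 ; C = +0.239046

+√(2/35) = +0.239046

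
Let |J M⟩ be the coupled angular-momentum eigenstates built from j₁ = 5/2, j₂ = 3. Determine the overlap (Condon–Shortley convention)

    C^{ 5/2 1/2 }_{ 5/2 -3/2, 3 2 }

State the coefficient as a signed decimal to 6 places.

−√(1/14) ≈ -0.267261

√[6·3!2!3!/9! · 1!4!5!1!3!2!] = √(288/7)
  +(−1)^2/∏(2,1,2,3,0,0)! = 1/24  (running 1/24)
  +(−1)^3/∏(3,0,1,2,1,1)! = -1/12  (running -1/24)
⟨..|..⟩ = √(288/7)·(-1/24) = -0.267261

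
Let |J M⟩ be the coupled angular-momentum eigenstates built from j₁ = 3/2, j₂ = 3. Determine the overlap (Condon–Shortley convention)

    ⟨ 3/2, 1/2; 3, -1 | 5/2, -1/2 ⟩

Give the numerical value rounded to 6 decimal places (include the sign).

−√(1/70) = -0.119523

√[6·2!1!4!/8! · 2!1!2!4!2!3!] = √(288/35)
  +(−1)^0/∏(0,2,1,2,0,2)! = 1/8  (running 1/8)
  +(−1)^1/∏(1,1,0,1,1,3)! = -1/6  (running -1/24)
⟨..|..⟩ = √(288/35)·(-1/24) = -0.119523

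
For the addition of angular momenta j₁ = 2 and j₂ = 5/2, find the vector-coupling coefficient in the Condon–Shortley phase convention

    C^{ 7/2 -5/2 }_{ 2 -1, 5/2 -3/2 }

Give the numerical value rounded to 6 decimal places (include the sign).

+0.125988  (= +√(1/63))

j₁+j₂−J=1  J+j₁−j₂=3  J−j₁+j₂=4  j₁+j₂+J+1=9
(j₁±m₁, j₂±m₂, J±M) = (1,3,1,4,1,6)
P² = 2304/7
sum k=0..1:
  [0] +1/36 = 1/36
  [1] −1/48 = -1/48
S = 1/144
C² = P²·S² = 1/63 ; C = +0.125988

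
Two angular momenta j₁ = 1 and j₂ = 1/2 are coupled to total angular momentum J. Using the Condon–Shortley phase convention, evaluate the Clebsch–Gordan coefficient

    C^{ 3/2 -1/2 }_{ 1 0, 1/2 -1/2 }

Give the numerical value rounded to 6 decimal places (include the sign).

triangle: 0!·2!·1!/4! = 2/24
(j±m)!: 1!·1!·0!·1!·1!·2! = 2
prefactor² = (2J+1)·Δ·N² = 2/3
  k=0: +1/(0!·0!·1!·0!·1!·1!) = 1
Σ = 1  ⇒  CG² = 2/3·1² = 2/3
CG = +√(2/3) = +0.816497

+√(2/3) = +0.816497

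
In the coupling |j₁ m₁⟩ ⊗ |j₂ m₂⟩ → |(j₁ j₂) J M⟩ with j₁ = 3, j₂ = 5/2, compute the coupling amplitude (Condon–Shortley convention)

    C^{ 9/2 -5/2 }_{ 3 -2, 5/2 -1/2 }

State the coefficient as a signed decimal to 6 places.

-0.497468

triangle: 1!×5!×4!/11! = 2880/39916800
(j±m)!: 1!×5!×2!×3!×2!×7! = 14515200
prefactor² = (2J+1)×Δ×N² = 115200/11
  k=0: +1/(0!×1!×5!×2!×0!×2!) = 1/480
  k=1: −1/(1!×0!×4!×1!×1!×3!) = -1/144
Σ = -7/1440  ⇒  CG² = 115200/11×(-7/1440)² = 49/198
CG = −√(49/198) = -0.497468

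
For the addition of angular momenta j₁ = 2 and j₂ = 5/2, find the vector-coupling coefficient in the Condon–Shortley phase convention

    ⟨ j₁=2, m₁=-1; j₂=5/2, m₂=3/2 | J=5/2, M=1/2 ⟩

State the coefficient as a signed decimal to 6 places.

j₁+j₂−J=2  J+j₁−j₂=2  J−j₁+j₂=3  j₁+j₂+J+1=8
(j₁±m₁, j₂±m₂, J±M) = (1,3,4,1,3,2)
P² = 216/35
sum k=1..2:
  [1] −1/12 = -1/12
  [2] +1/4 = 1/4
S = 1/6
C² = P²·S² = 6/35 ; C = +0.414039

+√(6/35) ≈ +0.414039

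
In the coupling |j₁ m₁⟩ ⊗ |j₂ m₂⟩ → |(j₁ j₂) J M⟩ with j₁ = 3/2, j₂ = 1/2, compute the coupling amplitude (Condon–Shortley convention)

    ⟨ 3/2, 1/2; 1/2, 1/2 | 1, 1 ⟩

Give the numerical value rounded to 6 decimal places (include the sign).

−√(1/4) ≈ -0.500000

√[3·1!2!0!/4! · 2!1!1!0!2!0!] = √(1)
  +(−1)^1/∏(1,0,0,0,2,0)! = -1/2  (running -1/2)
⟨..|..⟩ = √(1)·(-1/2) = -0.500000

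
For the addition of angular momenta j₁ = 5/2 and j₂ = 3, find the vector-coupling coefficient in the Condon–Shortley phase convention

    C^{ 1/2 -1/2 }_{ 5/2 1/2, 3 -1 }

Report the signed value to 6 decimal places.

+√(4/21) = +0.436436

√[2·5!0!1!/7! · 3!2!2!4!0!1!] = √(192/7)
  +(−1)^2/∏(2,3,0,0,0,1)! = 1/12  (running 1/12)
⟨..|..⟩ = √(192/7)·(1/12) = +0.436436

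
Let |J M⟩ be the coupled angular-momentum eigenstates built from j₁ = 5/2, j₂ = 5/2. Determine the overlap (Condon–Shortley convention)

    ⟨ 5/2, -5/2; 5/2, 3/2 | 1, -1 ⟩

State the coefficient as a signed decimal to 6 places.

triangle: 4!×1!×1!/7! = 24/5040
(j±m)!: 0!×5!×4!×1!×0!×2! = 5760
prefactor² = (2J+1)×Δ×N² = 576/7
  k=4: +1/(4!×0!×1!×0!×0!×1!) = 1/24
Σ = 1/24  ⇒  CG² = 576/7×1/24² = 1/7
CG = +√(1/7) = +0.377964

+0.377964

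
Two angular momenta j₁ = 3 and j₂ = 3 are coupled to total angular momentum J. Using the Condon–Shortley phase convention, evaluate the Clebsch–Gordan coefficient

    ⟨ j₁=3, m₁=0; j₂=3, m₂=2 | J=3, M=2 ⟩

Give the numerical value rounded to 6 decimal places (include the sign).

√[7·3!3!3!/10! · 3!3!5!1!5!1!] = √(216)
  +(−1)^2/∏(2,1,1,3,2,0)! = 1/24  (running 1/24)
  +(−1)^3/∏(3,0,0,2,3,1)! = -1/72  (running 1/36)
⟨..|..⟩ = √(216)·(1/36) = +0.408248

+√(1/6) ≈ +0.408248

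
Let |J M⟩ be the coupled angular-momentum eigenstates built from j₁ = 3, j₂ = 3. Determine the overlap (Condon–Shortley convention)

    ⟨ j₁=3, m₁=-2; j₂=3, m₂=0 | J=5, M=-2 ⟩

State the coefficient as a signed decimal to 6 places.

triangle: 1!*5!*5!/12! = 14400/479001600
(j±m)!: 1!*5!*3!*3!*3!*7! = 130636800
prefactor² = (2J+1)*Δ*N² = 43200
  k=0: +1/(0!*1!*5!*3!*0!*2!) = 1/1440
  k=1: −1/(1!*0!*4!*2!*1!*3!) = -1/288
Σ = -1/360  ⇒  CG² = 43200*(-1/360)² = 1/3
CG = −√(1/3) = -0.577350

−√(1/3) ≈ -0.577350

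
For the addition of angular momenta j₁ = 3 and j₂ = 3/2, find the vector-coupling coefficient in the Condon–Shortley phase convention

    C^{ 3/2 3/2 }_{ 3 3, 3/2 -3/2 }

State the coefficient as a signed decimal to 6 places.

+√(4/7) = +0.755929

√[4·3!3!0!/7! · 6!0!0!3!3!0!] = √(5184/7)
  +(−1)^0/∏(0,3,0,0,3,0)! = 1/36  (running 1/36)
⟨..|..⟩ = √(5184/7)·(1/36) = +0.755929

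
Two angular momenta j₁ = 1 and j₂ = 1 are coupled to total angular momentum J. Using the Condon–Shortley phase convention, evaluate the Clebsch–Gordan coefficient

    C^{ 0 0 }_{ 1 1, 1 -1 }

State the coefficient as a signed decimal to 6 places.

triangle: 2!*0!*0!/3! = 2/6
(j±m)!: 2!*0!*0!*2!*0!*0! = 4
prefactor² = (2J+1)*Δ*N² = 4/3
  k=0: +1/(0!*2!*0!*0!*0!*0!) = 1/2
Σ = 1/2  ⇒  CG² = 4/3*1/2² = 1/3
CG = +√(1/3) = +0.577350

+0.577350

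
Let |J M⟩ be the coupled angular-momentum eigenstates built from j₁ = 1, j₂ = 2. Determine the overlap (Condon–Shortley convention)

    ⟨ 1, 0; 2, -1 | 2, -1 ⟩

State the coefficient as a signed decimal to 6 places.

j₁+j₂−J=1  J+j₁−j₂=1  J−j₁+j₂=3  j₁+j₂+J+1=6
(j₁±m₁, j₂±m₂, J±M) = (1,1,1,3,1,3)
P² = 3/2
sum k=0..1:
  [0] +1/2 = 1/2
  [1] −1/6 = -1/6
S = 1/3
C² = P²·S² = 1/6 ; C = +0.408248

+√(1/6) ≈ +0.408248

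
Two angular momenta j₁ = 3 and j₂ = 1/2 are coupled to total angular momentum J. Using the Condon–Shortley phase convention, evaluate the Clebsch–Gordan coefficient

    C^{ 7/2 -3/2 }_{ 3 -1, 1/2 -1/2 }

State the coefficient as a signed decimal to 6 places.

√[8·0!6!1!/8! · 2!4!0!1!2!5!] = √(11520/7)
  +(−1)^0/∏(0,0,4,0,2,1)! = 1/48  (running 1/48)
⟨..|..⟩ = √(11520/7)·(1/48) = +0.845154

+√(5/7) ≈ +0.845154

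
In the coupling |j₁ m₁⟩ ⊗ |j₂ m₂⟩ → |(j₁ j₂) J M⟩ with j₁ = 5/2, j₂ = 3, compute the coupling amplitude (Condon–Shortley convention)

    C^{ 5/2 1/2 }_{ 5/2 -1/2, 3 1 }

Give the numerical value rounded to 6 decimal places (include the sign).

j₁+j₂−J=3  J+j₁−j₂=2  J−j₁+j₂=3  j₁+j₂+J+1=9
(j₁±m₁, j₂±m₂, J±M) = (2,3,4,2,3,2)
P² = 288/35
sum k=1..3:
  [1] −1/24 = -1/24
  [2] +1/4 = 1/4
  [3] −1/24 = -1/24
S = 1/6
C² = P²·S² = 8/35 ; C = +0.478091

+0.478091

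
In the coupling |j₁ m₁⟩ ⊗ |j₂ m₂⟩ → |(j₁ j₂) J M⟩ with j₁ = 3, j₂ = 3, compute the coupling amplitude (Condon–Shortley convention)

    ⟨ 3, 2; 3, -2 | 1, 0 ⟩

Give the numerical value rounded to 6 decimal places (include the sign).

√[3·5!1!1!/8! · 5!1!1!5!1!1!] = √(900/7)
  +(−1)^0/∏(0,5,1,1,0,0)! = 1/120  (running 1/120)
  +(−1)^1/∏(1,4,0,0,1,1)! = -1/24  (running -1/30)
⟨..|..⟩ = √(900/7)·(-1/30) = -0.377964

−√(1/7) ≈ -0.377964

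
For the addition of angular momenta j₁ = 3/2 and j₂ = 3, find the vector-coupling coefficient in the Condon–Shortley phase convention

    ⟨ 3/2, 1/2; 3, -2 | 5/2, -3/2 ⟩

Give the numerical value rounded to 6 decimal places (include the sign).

+0.267261  (= +√(1/14))

j₁+j₂−J=2  J+j₁−j₂=1  J−j₁+j₂=4  j₁+j₂+J+1=8
(j₁±m₁, j₂±m₂, J±M) = (2,1,1,5,1,4)
P² = 288/7
sum k=0..1:
  [0] +1/12 = 1/12
  [1] −1/24 = -1/24
S = 1/24
C² = P²·S² = 1/14 ; C = +0.267261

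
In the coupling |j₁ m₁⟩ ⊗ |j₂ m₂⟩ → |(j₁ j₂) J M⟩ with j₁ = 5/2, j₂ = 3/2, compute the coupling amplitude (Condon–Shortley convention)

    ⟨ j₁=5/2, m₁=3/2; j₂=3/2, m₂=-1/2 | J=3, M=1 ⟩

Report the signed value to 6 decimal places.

triangle: 1!·4!·2!/8! = 48/40320
(j±m)!: 4!·1!·1!·2!·4!·2! = 2304
prefactor² = (2J+1)·Δ·N² = 96/5
  k=0: +1/(0!·1!·1!·1!·3!·1!) = 1/6
  k=1: −1/(1!·0!·0!·0!·4!·2!) = -1/48
Σ = 7/48  ⇒  CG² = 96/5·7/48² = 49/120
CG = +√(49/120) = +0.639010

+√(49/120) = +0.639010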